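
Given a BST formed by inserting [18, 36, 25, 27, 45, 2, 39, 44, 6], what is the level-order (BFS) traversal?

Tree insertion order: [18, 36, 25, 27, 45, 2, 39, 44, 6]
Tree (level-order array): [18, 2, 36, None, 6, 25, 45, None, None, None, 27, 39, None, None, None, None, 44]
BFS from the root, enqueuing left then right child of each popped node:
  queue [18] -> pop 18, enqueue [2, 36], visited so far: [18]
  queue [2, 36] -> pop 2, enqueue [6], visited so far: [18, 2]
  queue [36, 6] -> pop 36, enqueue [25, 45], visited so far: [18, 2, 36]
  queue [6, 25, 45] -> pop 6, enqueue [none], visited so far: [18, 2, 36, 6]
  queue [25, 45] -> pop 25, enqueue [27], visited so far: [18, 2, 36, 6, 25]
  queue [45, 27] -> pop 45, enqueue [39], visited so far: [18, 2, 36, 6, 25, 45]
  queue [27, 39] -> pop 27, enqueue [none], visited so far: [18, 2, 36, 6, 25, 45, 27]
  queue [39] -> pop 39, enqueue [44], visited so far: [18, 2, 36, 6, 25, 45, 27, 39]
  queue [44] -> pop 44, enqueue [none], visited so far: [18, 2, 36, 6, 25, 45, 27, 39, 44]
Result: [18, 2, 36, 6, 25, 45, 27, 39, 44]


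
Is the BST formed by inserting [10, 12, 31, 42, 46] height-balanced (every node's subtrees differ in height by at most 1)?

Tree (level-order array): [10, None, 12, None, 31, None, 42, None, 46]
Definition: a tree is height-balanced if, at every node, |h(left) - h(right)| <= 1 (empty subtree has height -1).
Bottom-up per-node check:
  node 46: h_left=-1, h_right=-1, diff=0 [OK], height=0
  node 42: h_left=-1, h_right=0, diff=1 [OK], height=1
  node 31: h_left=-1, h_right=1, diff=2 [FAIL (|-1-1|=2 > 1)], height=2
  node 12: h_left=-1, h_right=2, diff=3 [FAIL (|-1-2|=3 > 1)], height=3
  node 10: h_left=-1, h_right=3, diff=4 [FAIL (|-1-3|=4 > 1)], height=4
Node 31 violates the condition: |-1 - 1| = 2 > 1.
Result: Not balanced


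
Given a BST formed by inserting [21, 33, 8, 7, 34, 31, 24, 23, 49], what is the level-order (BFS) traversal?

Tree insertion order: [21, 33, 8, 7, 34, 31, 24, 23, 49]
Tree (level-order array): [21, 8, 33, 7, None, 31, 34, None, None, 24, None, None, 49, 23]
BFS from the root, enqueuing left then right child of each popped node:
  queue [21] -> pop 21, enqueue [8, 33], visited so far: [21]
  queue [8, 33] -> pop 8, enqueue [7], visited so far: [21, 8]
  queue [33, 7] -> pop 33, enqueue [31, 34], visited so far: [21, 8, 33]
  queue [7, 31, 34] -> pop 7, enqueue [none], visited so far: [21, 8, 33, 7]
  queue [31, 34] -> pop 31, enqueue [24], visited so far: [21, 8, 33, 7, 31]
  queue [34, 24] -> pop 34, enqueue [49], visited so far: [21, 8, 33, 7, 31, 34]
  queue [24, 49] -> pop 24, enqueue [23], visited so far: [21, 8, 33, 7, 31, 34, 24]
  queue [49, 23] -> pop 49, enqueue [none], visited so far: [21, 8, 33, 7, 31, 34, 24, 49]
  queue [23] -> pop 23, enqueue [none], visited so far: [21, 8, 33, 7, 31, 34, 24, 49, 23]
Result: [21, 8, 33, 7, 31, 34, 24, 49, 23]


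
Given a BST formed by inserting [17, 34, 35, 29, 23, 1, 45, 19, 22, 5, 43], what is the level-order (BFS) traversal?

Tree insertion order: [17, 34, 35, 29, 23, 1, 45, 19, 22, 5, 43]
Tree (level-order array): [17, 1, 34, None, 5, 29, 35, None, None, 23, None, None, 45, 19, None, 43, None, None, 22]
BFS from the root, enqueuing left then right child of each popped node:
  queue [17] -> pop 17, enqueue [1, 34], visited so far: [17]
  queue [1, 34] -> pop 1, enqueue [5], visited so far: [17, 1]
  queue [34, 5] -> pop 34, enqueue [29, 35], visited so far: [17, 1, 34]
  queue [5, 29, 35] -> pop 5, enqueue [none], visited so far: [17, 1, 34, 5]
  queue [29, 35] -> pop 29, enqueue [23], visited so far: [17, 1, 34, 5, 29]
  queue [35, 23] -> pop 35, enqueue [45], visited so far: [17, 1, 34, 5, 29, 35]
  queue [23, 45] -> pop 23, enqueue [19], visited so far: [17, 1, 34, 5, 29, 35, 23]
  queue [45, 19] -> pop 45, enqueue [43], visited so far: [17, 1, 34, 5, 29, 35, 23, 45]
  queue [19, 43] -> pop 19, enqueue [22], visited so far: [17, 1, 34, 5, 29, 35, 23, 45, 19]
  queue [43, 22] -> pop 43, enqueue [none], visited so far: [17, 1, 34, 5, 29, 35, 23, 45, 19, 43]
  queue [22] -> pop 22, enqueue [none], visited so far: [17, 1, 34, 5, 29, 35, 23, 45, 19, 43, 22]
Result: [17, 1, 34, 5, 29, 35, 23, 45, 19, 43, 22]


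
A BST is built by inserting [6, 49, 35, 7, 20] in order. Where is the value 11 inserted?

Starting tree (level order): [6, None, 49, 35, None, 7, None, None, 20]
Insertion path: 6 -> 49 -> 35 -> 7 -> 20
Result: insert 11 as left child of 20
Final tree (level order): [6, None, 49, 35, None, 7, None, None, 20, 11]


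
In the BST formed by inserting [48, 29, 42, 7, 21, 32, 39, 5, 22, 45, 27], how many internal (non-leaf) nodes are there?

Tree built from: [48, 29, 42, 7, 21, 32, 39, 5, 22, 45, 27]
Tree (level-order array): [48, 29, None, 7, 42, 5, 21, 32, 45, None, None, None, 22, None, 39, None, None, None, 27]
Rule: An internal node has at least one child.
Per-node child counts:
  node 48: 1 child(ren)
  node 29: 2 child(ren)
  node 7: 2 child(ren)
  node 5: 0 child(ren)
  node 21: 1 child(ren)
  node 22: 1 child(ren)
  node 27: 0 child(ren)
  node 42: 2 child(ren)
  node 32: 1 child(ren)
  node 39: 0 child(ren)
  node 45: 0 child(ren)
Matching nodes: [48, 29, 7, 21, 22, 42, 32]
Count of internal (non-leaf) nodes: 7


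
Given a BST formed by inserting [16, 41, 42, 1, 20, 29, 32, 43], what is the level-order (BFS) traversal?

Tree insertion order: [16, 41, 42, 1, 20, 29, 32, 43]
Tree (level-order array): [16, 1, 41, None, None, 20, 42, None, 29, None, 43, None, 32]
BFS from the root, enqueuing left then right child of each popped node:
  queue [16] -> pop 16, enqueue [1, 41], visited so far: [16]
  queue [1, 41] -> pop 1, enqueue [none], visited so far: [16, 1]
  queue [41] -> pop 41, enqueue [20, 42], visited so far: [16, 1, 41]
  queue [20, 42] -> pop 20, enqueue [29], visited so far: [16, 1, 41, 20]
  queue [42, 29] -> pop 42, enqueue [43], visited so far: [16, 1, 41, 20, 42]
  queue [29, 43] -> pop 29, enqueue [32], visited so far: [16, 1, 41, 20, 42, 29]
  queue [43, 32] -> pop 43, enqueue [none], visited so far: [16, 1, 41, 20, 42, 29, 43]
  queue [32] -> pop 32, enqueue [none], visited so far: [16, 1, 41, 20, 42, 29, 43, 32]
Result: [16, 1, 41, 20, 42, 29, 43, 32]


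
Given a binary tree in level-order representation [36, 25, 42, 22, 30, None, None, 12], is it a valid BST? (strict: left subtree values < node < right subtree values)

Level-order array: [36, 25, 42, 22, 30, None, None, 12]
Validate using subtree bounds (lo, hi): at each node, require lo < value < hi,
then recurse left with hi=value and right with lo=value.
Preorder trace (stopping at first violation):
  at node 36 with bounds (-inf, +inf): OK
  at node 25 with bounds (-inf, 36): OK
  at node 22 with bounds (-inf, 25): OK
  at node 12 with bounds (-inf, 22): OK
  at node 30 with bounds (25, 36): OK
  at node 42 with bounds (36, +inf): OK
No violation found at any node.
Result: Valid BST


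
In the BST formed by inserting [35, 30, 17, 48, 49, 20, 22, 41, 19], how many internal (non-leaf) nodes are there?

Tree built from: [35, 30, 17, 48, 49, 20, 22, 41, 19]
Tree (level-order array): [35, 30, 48, 17, None, 41, 49, None, 20, None, None, None, None, 19, 22]
Rule: An internal node has at least one child.
Per-node child counts:
  node 35: 2 child(ren)
  node 30: 1 child(ren)
  node 17: 1 child(ren)
  node 20: 2 child(ren)
  node 19: 0 child(ren)
  node 22: 0 child(ren)
  node 48: 2 child(ren)
  node 41: 0 child(ren)
  node 49: 0 child(ren)
Matching nodes: [35, 30, 17, 20, 48]
Count of internal (non-leaf) nodes: 5


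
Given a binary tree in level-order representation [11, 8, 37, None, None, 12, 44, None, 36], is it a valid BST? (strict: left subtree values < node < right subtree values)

Level-order array: [11, 8, 37, None, None, 12, 44, None, 36]
Validate using subtree bounds (lo, hi): at each node, require lo < value < hi,
then recurse left with hi=value and right with lo=value.
Preorder trace (stopping at first violation):
  at node 11 with bounds (-inf, +inf): OK
  at node 8 with bounds (-inf, 11): OK
  at node 37 with bounds (11, +inf): OK
  at node 12 with bounds (11, 37): OK
  at node 36 with bounds (12, 37): OK
  at node 44 with bounds (37, +inf): OK
No violation found at any node.
Result: Valid BST


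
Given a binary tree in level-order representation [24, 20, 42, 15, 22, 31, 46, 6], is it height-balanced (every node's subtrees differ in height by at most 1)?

Tree (level-order array): [24, 20, 42, 15, 22, 31, 46, 6]
Definition: a tree is height-balanced if, at every node, |h(left) - h(right)| <= 1 (empty subtree has height -1).
Bottom-up per-node check:
  node 6: h_left=-1, h_right=-1, diff=0 [OK], height=0
  node 15: h_left=0, h_right=-1, diff=1 [OK], height=1
  node 22: h_left=-1, h_right=-1, diff=0 [OK], height=0
  node 20: h_left=1, h_right=0, diff=1 [OK], height=2
  node 31: h_left=-1, h_right=-1, diff=0 [OK], height=0
  node 46: h_left=-1, h_right=-1, diff=0 [OK], height=0
  node 42: h_left=0, h_right=0, diff=0 [OK], height=1
  node 24: h_left=2, h_right=1, diff=1 [OK], height=3
All nodes satisfy the balance condition.
Result: Balanced


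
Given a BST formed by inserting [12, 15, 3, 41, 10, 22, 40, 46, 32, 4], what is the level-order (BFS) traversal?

Tree insertion order: [12, 15, 3, 41, 10, 22, 40, 46, 32, 4]
Tree (level-order array): [12, 3, 15, None, 10, None, 41, 4, None, 22, 46, None, None, None, 40, None, None, 32]
BFS from the root, enqueuing left then right child of each popped node:
  queue [12] -> pop 12, enqueue [3, 15], visited so far: [12]
  queue [3, 15] -> pop 3, enqueue [10], visited so far: [12, 3]
  queue [15, 10] -> pop 15, enqueue [41], visited so far: [12, 3, 15]
  queue [10, 41] -> pop 10, enqueue [4], visited so far: [12, 3, 15, 10]
  queue [41, 4] -> pop 41, enqueue [22, 46], visited so far: [12, 3, 15, 10, 41]
  queue [4, 22, 46] -> pop 4, enqueue [none], visited so far: [12, 3, 15, 10, 41, 4]
  queue [22, 46] -> pop 22, enqueue [40], visited so far: [12, 3, 15, 10, 41, 4, 22]
  queue [46, 40] -> pop 46, enqueue [none], visited so far: [12, 3, 15, 10, 41, 4, 22, 46]
  queue [40] -> pop 40, enqueue [32], visited so far: [12, 3, 15, 10, 41, 4, 22, 46, 40]
  queue [32] -> pop 32, enqueue [none], visited so far: [12, 3, 15, 10, 41, 4, 22, 46, 40, 32]
Result: [12, 3, 15, 10, 41, 4, 22, 46, 40, 32]


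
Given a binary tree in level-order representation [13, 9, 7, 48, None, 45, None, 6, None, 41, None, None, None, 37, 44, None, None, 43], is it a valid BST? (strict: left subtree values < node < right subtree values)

Level-order array: [13, 9, 7, 48, None, 45, None, 6, None, 41, None, None, None, 37, 44, None, None, 43]
Validate using subtree bounds (lo, hi): at each node, require lo < value < hi,
then recurse left with hi=value and right with lo=value.
Preorder trace (stopping at first violation):
  at node 13 with bounds (-inf, +inf): OK
  at node 9 with bounds (-inf, 13): OK
  at node 48 with bounds (-inf, 9): VIOLATION
Node 48 violates its bound: not (-inf < 48 < 9).
Result: Not a valid BST


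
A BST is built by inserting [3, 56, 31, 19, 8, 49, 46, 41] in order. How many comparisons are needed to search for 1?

Search path for 1: 3
Found: False
Comparisons: 1


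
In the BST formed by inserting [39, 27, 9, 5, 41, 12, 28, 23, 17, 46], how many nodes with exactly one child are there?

Tree built from: [39, 27, 9, 5, 41, 12, 28, 23, 17, 46]
Tree (level-order array): [39, 27, 41, 9, 28, None, 46, 5, 12, None, None, None, None, None, None, None, 23, 17]
Rule: These are nodes with exactly 1 non-null child.
Per-node child counts:
  node 39: 2 child(ren)
  node 27: 2 child(ren)
  node 9: 2 child(ren)
  node 5: 0 child(ren)
  node 12: 1 child(ren)
  node 23: 1 child(ren)
  node 17: 0 child(ren)
  node 28: 0 child(ren)
  node 41: 1 child(ren)
  node 46: 0 child(ren)
Matching nodes: [12, 23, 41]
Count of nodes with exactly one child: 3


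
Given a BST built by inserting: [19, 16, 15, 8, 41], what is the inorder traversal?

Tree insertion order: [19, 16, 15, 8, 41]
Tree (level-order array): [19, 16, 41, 15, None, None, None, 8]
Inorder traversal: [8, 15, 16, 19, 41]


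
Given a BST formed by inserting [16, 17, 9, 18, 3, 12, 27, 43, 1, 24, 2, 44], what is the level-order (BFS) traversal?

Tree insertion order: [16, 17, 9, 18, 3, 12, 27, 43, 1, 24, 2, 44]
Tree (level-order array): [16, 9, 17, 3, 12, None, 18, 1, None, None, None, None, 27, None, 2, 24, 43, None, None, None, None, None, 44]
BFS from the root, enqueuing left then right child of each popped node:
  queue [16] -> pop 16, enqueue [9, 17], visited so far: [16]
  queue [9, 17] -> pop 9, enqueue [3, 12], visited so far: [16, 9]
  queue [17, 3, 12] -> pop 17, enqueue [18], visited so far: [16, 9, 17]
  queue [3, 12, 18] -> pop 3, enqueue [1], visited so far: [16, 9, 17, 3]
  queue [12, 18, 1] -> pop 12, enqueue [none], visited so far: [16, 9, 17, 3, 12]
  queue [18, 1] -> pop 18, enqueue [27], visited so far: [16, 9, 17, 3, 12, 18]
  queue [1, 27] -> pop 1, enqueue [2], visited so far: [16, 9, 17, 3, 12, 18, 1]
  queue [27, 2] -> pop 27, enqueue [24, 43], visited so far: [16, 9, 17, 3, 12, 18, 1, 27]
  queue [2, 24, 43] -> pop 2, enqueue [none], visited so far: [16, 9, 17, 3, 12, 18, 1, 27, 2]
  queue [24, 43] -> pop 24, enqueue [none], visited so far: [16, 9, 17, 3, 12, 18, 1, 27, 2, 24]
  queue [43] -> pop 43, enqueue [44], visited so far: [16, 9, 17, 3, 12, 18, 1, 27, 2, 24, 43]
  queue [44] -> pop 44, enqueue [none], visited so far: [16, 9, 17, 3, 12, 18, 1, 27, 2, 24, 43, 44]
Result: [16, 9, 17, 3, 12, 18, 1, 27, 2, 24, 43, 44]


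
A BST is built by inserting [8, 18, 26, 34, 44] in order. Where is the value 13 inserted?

Starting tree (level order): [8, None, 18, None, 26, None, 34, None, 44]
Insertion path: 8 -> 18
Result: insert 13 as left child of 18
Final tree (level order): [8, None, 18, 13, 26, None, None, None, 34, None, 44]


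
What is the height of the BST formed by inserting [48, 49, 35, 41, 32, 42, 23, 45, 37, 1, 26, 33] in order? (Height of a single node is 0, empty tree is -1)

Insertion order: [48, 49, 35, 41, 32, 42, 23, 45, 37, 1, 26, 33]
Tree (level-order array): [48, 35, 49, 32, 41, None, None, 23, 33, 37, 42, 1, 26, None, None, None, None, None, 45]
Compute height bottom-up (empty subtree = -1):
  height(1) = 1 + max(-1, -1) = 0
  height(26) = 1 + max(-1, -1) = 0
  height(23) = 1 + max(0, 0) = 1
  height(33) = 1 + max(-1, -1) = 0
  height(32) = 1 + max(1, 0) = 2
  height(37) = 1 + max(-1, -1) = 0
  height(45) = 1 + max(-1, -1) = 0
  height(42) = 1 + max(-1, 0) = 1
  height(41) = 1 + max(0, 1) = 2
  height(35) = 1 + max(2, 2) = 3
  height(49) = 1 + max(-1, -1) = 0
  height(48) = 1 + max(3, 0) = 4
Height = 4


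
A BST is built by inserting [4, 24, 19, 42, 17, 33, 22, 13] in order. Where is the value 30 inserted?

Starting tree (level order): [4, None, 24, 19, 42, 17, 22, 33, None, 13]
Insertion path: 4 -> 24 -> 42 -> 33
Result: insert 30 as left child of 33
Final tree (level order): [4, None, 24, 19, 42, 17, 22, 33, None, 13, None, None, None, 30]


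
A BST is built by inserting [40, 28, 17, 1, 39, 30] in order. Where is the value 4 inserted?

Starting tree (level order): [40, 28, None, 17, 39, 1, None, 30]
Insertion path: 40 -> 28 -> 17 -> 1
Result: insert 4 as right child of 1
Final tree (level order): [40, 28, None, 17, 39, 1, None, 30, None, None, 4]


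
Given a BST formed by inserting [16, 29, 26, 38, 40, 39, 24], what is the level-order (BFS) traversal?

Tree insertion order: [16, 29, 26, 38, 40, 39, 24]
Tree (level-order array): [16, None, 29, 26, 38, 24, None, None, 40, None, None, 39]
BFS from the root, enqueuing left then right child of each popped node:
  queue [16] -> pop 16, enqueue [29], visited so far: [16]
  queue [29] -> pop 29, enqueue [26, 38], visited so far: [16, 29]
  queue [26, 38] -> pop 26, enqueue [24], visited so far: [16, 29, 26]
  queue [38, 24] -> pop 38, enqueue [40], visited so far: [16, 29, 26, 38]
  queue [24, 40] -> pop 24, enqueue [none], visited so far: [16, 29, 26, 38, 24]
  queue [40] -> pop 40, enqueue [39], visited so far: [16, 29, 26, 38, 24, 40]
  queue [39] -> pop 39, enqueue [none], visited so far: [16, 29, 26, 38, 24, 40, 39]
Result: [16, 29, 26, 38, 24, 40, 39]


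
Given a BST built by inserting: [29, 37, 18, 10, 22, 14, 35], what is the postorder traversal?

Tree insertion order: [29, 37, 18, 10, 22, 14, 35]
Tree (level-order array): [29, 18, 37, 10, 22, 35, None, None, 14]
Postorder traversal: [14, 10, 22, 18, 35, 37, 29]


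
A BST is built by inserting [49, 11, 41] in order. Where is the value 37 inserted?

Starting tree (level order): [49, 11, None, None, 41]
Insertion path: 49 -> 11 -> 41
Result: insert 37 as left child of 41
Final tree (level order): [49, 11, None, None, 41, 37]


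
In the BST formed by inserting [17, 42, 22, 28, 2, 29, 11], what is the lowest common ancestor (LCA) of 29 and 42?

Tree insertion order: [17, 42, 22, 28, 2, 29, 11]
Tree (level-order array): [17, 2, 42, None, 11, 22, None, None, None, None, 28, None, 29]
In a BST, the LCA of p=29, q=42 is the first node v on the
root-to-leaf path with p <= v <= q (go left if both < v, right if both > v).
Walk from root:
  at 17: both 29 and 42 > 17, go right
  at 42: 29 <= 42 <= 42, this is the LCA
LCA = 42


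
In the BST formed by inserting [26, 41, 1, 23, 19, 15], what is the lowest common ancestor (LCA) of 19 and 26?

Tree insertion order: [26, 41, 1, 23, 19, 15]
Tree (level-order array): [26, 1, 41, None, 23, None, None, 19, None, 15]
In a BST, the LCA of p=19, q=26 is the first node v on the
root-to-leaf path with p <= v <= q (go left if both < v, right if both > v).
Walk from root:
  at 26: 19 <= 26 <= 26, this is the LCA
LCA = 26


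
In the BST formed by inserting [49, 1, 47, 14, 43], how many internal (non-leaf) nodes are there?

Tree built from: [49, 1, 47, 14, 43]
Tree (level-order array): [49, 1, None, None, 47, 14, None, None, 43]
Rule: An internal node has at least one child.
Per-node child counts:
  node 49: 1 child(ren)
  node 1: 1 child(ren)
  node 47: 1 child(ren)
  node 14: 1 child(ren)
  node 43: 0 child(ren)
Matching nodes: [49, 1, 47, 14]
Count of internal (non-leaf) nodes: 4


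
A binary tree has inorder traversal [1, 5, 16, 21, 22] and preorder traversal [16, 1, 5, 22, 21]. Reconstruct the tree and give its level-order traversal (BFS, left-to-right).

Inorder:  [1, 5, 16, 21, 22]
Preorder: [16, 1, 5, 22, 21]
Algorithm: preorder visits root first, so consume preorder in order;
for each root, split the current inorder slice at that value into
left-subtree inorder and right-subtree inorder, then recurse.
Recursive splits:
  root=16; inorder splits into left=[1, 5], right=[21, 22]
  root=1; inorder splits into left=[], right=[5]
  root=5; inorder splits into left=[], right=[]
  root=22; inorder splits into left=[21], right=[]
  root=21; inorder splits into left=[], right=[]
Reconstructed level-order: [16, 1, 22, 5, 21]


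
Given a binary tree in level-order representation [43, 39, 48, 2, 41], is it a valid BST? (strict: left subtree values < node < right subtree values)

Level-order array: [43, 39, 48, 2, 41]
Validate using subtree bounds (lo, hi): at each node, require lo < value < hi,
then recurse left with hi=value and right with lo=value.
Preorder trace (stopping at first violation):
  at node 43 with bounds (-inf, +inf): OK
  at node 39 with bounds (-inf, 43): OK
  at node 2 with bounds (-inf, 39): OK
  at node 41 with bounds (39, 43): OK
  at node 48 with bounds (43, +inf): OK
No violation found at any node.
Result: Valid BST


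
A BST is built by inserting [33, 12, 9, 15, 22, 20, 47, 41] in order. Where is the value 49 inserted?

Starting tree (level order): [33, 12, 47, 9, 15, 41, None, None, None, None, 22, None, None, 20]
Insertion path: 33 -> 47
Result: insert 49 as right child of 47
Final tree (level order): [33, 12, 47, 9, 15, 41, 49, None, None, None, 22, None, None, None, None, 20]


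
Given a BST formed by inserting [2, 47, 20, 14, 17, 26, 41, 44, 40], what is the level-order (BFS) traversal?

Tree insertion order: [2, 47, 20, 14, 17, 26, 41, 44, 40]
Tree (level-order array): [2, None, 47, 20, None, 14, 26, None, 17, None, 41, None, None, 40, 44]
BFS from the root, enqueuing left then right child of each popped node:
  queue [2] -> pop 2, enqueue [47], visited so far: [2]
  queue [47] -> pop 47, enqueue [20], visited so far: [2, 47]
  queue [20] -> pop 20, enqueue [14, 26], visited so far: [2, 47, 20]
  queue [14, 26] -> pop 14, enqueue [17], visited so far: [2, 47, 20, 14]
  queue [26, 17] -> pop 26, enqueue [41], visited so far: [2, 47, 20, 14, 26]
  queue [17, 41] -> pop 17, enqueue [none], visited so far: [2, 47, 20, 14, 26, 17]
  queue [41] -> pop 41, enqueue [40, 44], visited so far: [2, 47, 20, 14, 26, 17, 41]
  queue [40, 44] -> pop 40, enqueue [none], visited so far: [2, 47, 20, 14, 26, 17, 41, 40]
  queue [44] -> pop 44, enqueue [none], visited so far: [2, 47, 20, 14, 26, 17, 41, 40, 44]
Result: [2, 47, 20, 14, 26, 17, 41, 40, 44]


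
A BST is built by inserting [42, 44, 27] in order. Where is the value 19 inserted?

Starting tree (level order): [42, 27, 44]
Insertion path: 42 -> 27
Result: insert 19 as left child of 27
Final tree (level order): [42, 27, 44, 19]


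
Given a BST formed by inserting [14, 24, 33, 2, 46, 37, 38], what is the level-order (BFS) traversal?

Tree insertion order: [14, 24, 33, 2, 46, 37, 38]
Tree (level-order array): [14, 2, 24, None, None, None, 33, None, 46, 37, None, None, 38]
BFS from the root, enqueuing left then right child of each popped node:
  queue [14] -> pop 14, enqueue [2, 24], visited so far: [14]
  queue [2, 24] -> pop 2, enqueue [none], visited so far: [14, 2]
  queue [24] -> pop 24, enqueue [33], visited so far: [14, 2, 24]
  queue [33] -> pop 33, enqueue [46], visited so far: [14, 2, 24, 33]
  queue [46] -> pop 46, enqueue [37], visited so far: [14, 2, 24, 33, 46]
  queue [37] -> pop 37, enqueue [38], visited so far: [14, 2, 24, 33, 46, 37]
  queue [38] -> pop 38, enqueue [none], visited so far: [14, 2, 24, 33, 46, 37, 38]
Result: [14, 2, 24, 33, 46, 37, 38]


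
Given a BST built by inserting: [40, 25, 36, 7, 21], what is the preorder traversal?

Tree insertion order: [40, 25, 36, 7, 21]
Tree (level-order array): [40, 25, None, 7, 36, None, 21]
Preorder traversal: [40, 25, 7, 21, 36]


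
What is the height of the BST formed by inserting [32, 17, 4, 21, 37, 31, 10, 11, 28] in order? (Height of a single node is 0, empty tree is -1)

Insertion order: [32, 17, 4, 21, 37, 31, 10, 11, 28]
Tree (level-order array): [32, 17, 37, 4, 21, None, None, None, 10, None, 31, None, 11, 28]
Compute height bottom-up (empty subtree = -1):
  height(11) = 1 + max(-1, -1) = 0
  height(10) = 1 + max(-1, 0) = 1
  height(4) = 1 + max(-1, 1) = 2
  height(28) = 1 + max(-1, -1) = 0
  height(31) = 1 + max(0, -1) = 1
  height(21) = 1 + max(-1, 1) = 2
  height(17) = 1 + max(2, 2) = 3
  height(37) = 1 + max(-1, -1) = 0
  height(32) = 1 + max(3, 0) = 4
Height = 4


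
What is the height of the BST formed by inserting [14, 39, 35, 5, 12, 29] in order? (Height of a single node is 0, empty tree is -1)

Insertion order: [14, 39, 35, 5, 12, 29]
Tree (level-order array): [14, 5, 39, None, 12, 35, None, None, None, 29]
Compute height bottom-up (empty subtree = -1):
  height(12) = 1 + max(-1, -1) = 0
  height(5) = 1 + max(-1, 0) = 1
  height(29) = 1 + max(-1, -1) = 0
  height(35) = 1 + max(0, -1) = 1
  height(39) = 1 + max(1, -1) = 2
  height(14) = 1 + max(1, 2) = 3
Height = 3


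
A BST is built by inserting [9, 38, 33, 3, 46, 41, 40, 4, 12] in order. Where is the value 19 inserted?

Starting tree (level order): [9, 3, 38, None, 4, 33, 46, None, None, 12, None, 41, None, None, None, 40]
Insertion path: 9 -> 38 -> 33 -> 12
Result: insert 19 as right child of 12
Final tree (level order): [9, 3, 38, None, 4, 33, 46, None, None, 12, None, 41, None, None, 19, 40]


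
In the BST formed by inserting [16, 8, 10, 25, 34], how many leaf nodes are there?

Tree built from: [16, 8, 10, 25, 34]
Tree (level-order array): [16, 8, 25, None, 10, None, 34]
Rule: A leaf has 0 children.
Per-node child counts:
  node 16: 2 child(ren)
  node 8: 1 child(ren)
  node 10: 0 child(ren)
  node 25: 1 child(ren)
  node 34: 0 child(ren)
Matching nodes: [10, 34]
Count of leaf nodes: 2


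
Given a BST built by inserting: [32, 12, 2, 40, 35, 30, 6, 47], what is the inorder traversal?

Tree insertion order: [32, 12, 2, 40, 35, 30, 6, 47]
Tree (level-order array): [32, 12, 40, 2, 30, 35, 47, None, 6]
Inorder traversal: [2, 6, 12, 30, 32, 35, 40, 47]


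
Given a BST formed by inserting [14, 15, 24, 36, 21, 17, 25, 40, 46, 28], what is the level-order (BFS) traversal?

Tree insertion order: [14, 15, 24, 36, 21, 17, 25, 40, 46, 28]
Tree (level-order array): [14, None, 15, None, 24, 21, 36, 17, None, 25, 40, None, None, None, 28, None, 46]
BFS from the root, enqueuing left then right child of each popped node:
  queue [14] -> pop 14, enqueue [15], visited so far: [14]
  queue [15] -> pop 15, enqueue [24], visited so far: [14, 15]
  queue [24] -> pop 24, enqueue [21, 36], visited so far: [14, 15, 24]
  queue [21, 36] -> pop 21, enqueue [17], visited so far: [14, 15, 24, 21]
  queue [36, 17] -> pop 36, enqueue [25, 40], visited so far: [14, 15, 24, 21, 36]
  queue [17, 25, 40] -> pop 17, enqueue [none], visited so far: [14, 15, 24, 21, 36, 17]
  queue [25, 40] -> pop 25, enqueue [28], visited so far: [14, 15, 24, 21, 36, 17, 25]
  queue [40, 28] -> pop 40, enqueue [46], visited so far: [14, 15, 24, 21, 36, 17, 25, 40]
  queue [28, 46] -> pop 28, enqueue [none], visited so far: [14, 15, 24, 21, 36, 17, 25, 40, 28]
  queue [46] -> pop 46, enqueue [none], visited so far: [14, 15, 24, 21, 36, 17, 25, 40, 28, 46]
Result: [14, 15, 24, 21, 36, 17, 25, 40, 28, 46]


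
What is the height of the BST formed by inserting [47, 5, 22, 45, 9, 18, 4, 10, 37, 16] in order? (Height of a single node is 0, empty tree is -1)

Insertion order: [47, 5, 22, 45, 9, 18, 4, 10, 37, 16]
Tree (level-order array): [47, 5, None, 4, 22, None, None, 9, 45, None, 18, 37, None, 10, None, None, None, None, 16]
Compute height bottom-up (empty subtree = -1):
  height(4) = 1 + max(-1, -1) = 0
  height(16) = 1 + max(-1, -1) = 0
  height(10) = 1 + max(-1, 0) = 1
  height(18) = 1 + max(1, -1) = 2
  height(9) = 1 + max(-1, 2) = 3
  height(37) = 1 + max(-1, -1) = 0
  height(45) = 1 + max(0, -1) = 1
  height(22) = 1 + max(3, 1) = 4
  height(5) = 1 + max(0, 4) = 5
  height(47) = 1 + max(5, -1) = 6
Height = 6


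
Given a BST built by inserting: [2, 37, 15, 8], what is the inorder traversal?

Tree insertion order: [2, 37, 15, 8]
Tree (level-order array): [2, None, 37, 15, None, 8]
Inorder traversal: [2, 8, 15, 37]


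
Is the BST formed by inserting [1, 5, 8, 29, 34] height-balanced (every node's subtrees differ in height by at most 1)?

Tree (level-order array): [1, None, 5, None, 8, None, 29, None, 34]
Definition: a tree is height-balanced if, at every node, |h(left) - h(right)| <= 1 (empty subtree has height -1).
Bottom-up per-node check:
  node 34: h_left=-1, h_right=-1, diff=0 [OK], height=0
  node 29: h_left=-1, h_right=0, diff=1 [OK], height=1
  node 8: h_left=-1, h_right=1, diff=2 [FAIL (|-1-1|=2 > 1)], height=2
  node 5: h_left=-1, h_right=2, diff=3 [FAIL (|-1-2|=3 > 1)], height=3
  node 1: h_left=-1, h_right=3, diff=4 [FAIL (|-1-3|=4 > 1)], height=4
Node 8 violates the condition: |-1 - 1| = 2 > 1.
Result: Not balanced


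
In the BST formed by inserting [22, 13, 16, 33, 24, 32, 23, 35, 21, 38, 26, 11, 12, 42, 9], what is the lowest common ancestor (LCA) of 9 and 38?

Tree insertion order: [22, 13, 16, 33, 24, 32, 23, 35, 21, 38, 26, 11, 12, 42, 9]
Tree (level-order array): [22, 13, 33, 11, 16, 24, 35, 9, 12, None, 21, 23, 32, None, 38, None, None, None, None, None, None, None, None, 26, None, None, 42]
In a BST, the LCA of p=9, q=38 is the first node v on the
root-to-leaf path with p <= v <= q (go left if both < v, right if both > v).
Walk from root:
  at 22: 9 <= 22 <= 38, this is the LCA
LCA = 22


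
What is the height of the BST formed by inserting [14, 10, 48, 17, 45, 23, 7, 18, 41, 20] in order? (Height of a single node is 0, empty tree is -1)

Insertion order: [14, 10, 48, 17, 45, 23, 7, 18, 41, 20]
Tree (level-order array): [14, 10, 48, 7, None, 17, None, None, None, None, 45, 23, None, 18, 41, None, 20]
Compute height bottom-up (empty subtree = -1):
  height(7) = 1 + max(-1, -1) = 0
  height(10) = 1 + max(0, -1) = 1
  height(20) = 1 + max(-1, -1) = 0
  height(18) = 1 + max(-1, 0) = 1
  height(41) = 1 + max(-1, -1) = 0
  height(23) = 1 + max(1, 0) = 2
  height(45) = 1 + max(2, -1) = 3
  height(17) = 1 + max(-1, 3) = 4
  height(48) = 1 + max(4, -1) = 5
  height(14) = 1 + max(1, 5) = 6
Height = 6


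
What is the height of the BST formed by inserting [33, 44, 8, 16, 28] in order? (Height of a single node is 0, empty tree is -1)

Insertion order: [33, 44, 8, 16, 28]
Tree (level-order array): [33, 8, 44, None, 16, None, None, None, 28]
Compute height bottom-up (empty subtree = -1):
  height(28) = 1 + max(-1, -1) = 0
  height(16) = 1 + max(-1, 0) = 1
  height(8) = 1 + max(-1, 1) = 2
  height(44) = 1 + max(-1, -1) = 0
  height(33) = 1 + max(2, 0) = 3
Height = 3


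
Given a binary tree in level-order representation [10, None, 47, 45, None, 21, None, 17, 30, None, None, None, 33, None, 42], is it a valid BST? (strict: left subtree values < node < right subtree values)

Level-order array: [10, None, 47, 45, None, 21, None, 17, 30, None, None, None, 33, None, 42]
Validate using subtree bounds (lo, hi): at each node, require lo < value < hi,
then recurse left with hi=value and right with lo=value.
Preorder trace (stopping at first violation):
  at node 10 with bounds (-inf, +inf): OK
  at node 47 with bounds (10, +inf): OK
  at node 45 with bounds (10, 47): OK
  at node 21 with bounds (10, 45): OK
  at node 17 with bounds (10, 21): OK
  at node 30 with bounds (21, 45): OK
  at node 33 with bounds (30, 45): OK
  at node 42 with bounds (33, 45): OK
No violation found at any node.
Result: Valid BST


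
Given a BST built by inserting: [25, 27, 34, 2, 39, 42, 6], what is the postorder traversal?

Tree insertion order: [25, 27, 34, 2, 39, 42, 6]
Tree (level-order array): [25, 2, 27, None, 6, None, 34, None, None, None, 39, None, 42]
Postorder traversal: [6, 2, 42, 39, 34, 27, 25]


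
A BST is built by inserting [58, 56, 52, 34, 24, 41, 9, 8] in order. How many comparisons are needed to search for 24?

Search path for 24: 58 -> 56 -> 52 -> 34 -> 24
Found: True
Comparisons: 5


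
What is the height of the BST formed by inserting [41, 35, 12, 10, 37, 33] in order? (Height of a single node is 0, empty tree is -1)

Insertion order: [41, 35, 12, 10, 37, 33]
Tree (level-order array): [41, 35, None, 12, 37, 10, 33]
Compute height bottom-up (empty subtree = -1):
  height(10) = 1 + max(-1, -1) = 0
  height(33) = 1 + max(-1, -1) = 0
  height(12) = 1 + max(0, 0) = 1
  height(37) = 1 + max(-1, -1) = 0
  height(35) = 1 + max(1, 0) = 2
  height(41) = 1 + max(2, -1) = 3
Height = 3


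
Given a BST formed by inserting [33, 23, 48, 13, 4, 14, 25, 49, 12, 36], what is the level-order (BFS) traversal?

Tree insertion order: [33, 23, 48, 13, 4, 14, 25, 49, 12, 36]
Tree (level-order array): [33, 23, 48, 13, 25, 36, 49, 4, 14, None, None, None, None, None, None, None, 12]
BFS from the root, enqueuing left then right child of each popped node:
  queue [33] -> pop 33, enqueue [23, 48], visited so far: [33]
  queue [23, 48] -> pop 23, enqueue [13, 25], visited so far: [33, 23]
  queue [48, 13, 25] -> pop 48, enqueue [36, 49], visited so far: [33, 23, 48]
  queue [13, 25, 36, 49] -> pop 13, enqueue [4, 14], visited so far: [33, 23, 48, 13]
  queue [25, 36, 49, 4, 14] -> pop 25, enqueue [none], visited so far: [33, 23, 48, 13, 25]
  queue [36, 49, 4, 14] -> pop 36, enqueue [none], visited so far: [33, 23, 48, 13, 25, 36]
  queue [49, 4, 14] -> pop 49, enqueue [none], visited so far: [33, 23, 48, 13, 25, 36, 49]
  queue [4, 14] -> pop 4, enqueue [12], visited so far: [33, 23, 48, 13, 25, 36, 49, 4]
  queue [14, 12] -> pop 14, enqueue [none], visited so far: [33, 23, 48, 13, 25, 36, 49, 4, 14]
  queue [12] -> pop 12, enqueue [none], visited so far: [33, 23, 48, 13, 25, 36, 49, 4, 14, 12]
Result: [33, 23, 48, 13, 25, 36, 49, 4, 14, 12]


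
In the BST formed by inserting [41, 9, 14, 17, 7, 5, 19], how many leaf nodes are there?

Tree built from: [41, 9, 14, 17, 7, 5, 19]
Tree (level-order array): [41, 9, None, 7, 14, 5, None, None, 17, None, None, None, 19]
Rule: A leaf has 0 children.
Per-node child counts:
  node 41: 1 child(ren)
  node 9: 2 child(ren)
  node 7: 1 child(ren)
  node 5: 0 child(ren)
  node 14: 1 child(ren)
  node 17: 1 child(ren)
  node 19: 0 child(ren)
Matching nodes: [5, 19]
Count of leaf nodes: 2


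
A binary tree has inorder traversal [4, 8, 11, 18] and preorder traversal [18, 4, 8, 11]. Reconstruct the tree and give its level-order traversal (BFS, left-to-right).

Inorder:  [4, 8, 11, 18]
Preorder: [18, 4, 8, 11]
Algorithm: preorder visits root first, so consume preorder in order;
for each root, split the current inorder slice at that value into
left-subtree inorder and right-subtree inorder, then recurse.
Recursive splits:
  root=18; inorder splits into left=[4, 8, 11], right=[]
  root=4; inorder splits into left=[], right=[8, 11]
  root=8; inorder splits into left=[], right=[11]
  root=11; inorder splits into left=[], right=[]
Reconstructed level-order: [18, 4, 8, 11]


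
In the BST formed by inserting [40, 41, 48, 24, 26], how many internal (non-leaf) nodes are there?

Tree built from: [40, 41, 48, 24, 26]
Tree (level-order array): [40, 24, 41, None, 26, None, 48]
Rule: An internal node has at least one child.
Per-node child counts:
  node 40: 2 child(ren)
  node 24: 1 child(ren)
  node 26: 0 child(ren)
  node 41: 1 child(ren)
  node 48: 0 child(ren)
Matching nodes: [40, 24, 41]
Count of internal (non-leaf) nodes: 3


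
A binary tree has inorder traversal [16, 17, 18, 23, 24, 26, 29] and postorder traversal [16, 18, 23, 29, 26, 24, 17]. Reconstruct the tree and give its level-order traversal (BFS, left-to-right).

Inorder:   [16, 17, 18, 23, 24, 26, 29]
Postorder: [16, 18, 23, 29, 26, 24, 17]
Algorithm: postorder visits root last, so walk postorder right-to-left;
each value is the root of the current inorder slice — split it at that
value, recurse on the right subtree first, then the left.
Recursive splits:
  root=17; inorder splits into left=[16], right=[18, 23, 24, 26, 29]
  root=24; inorder splits into left=[18, 23], right=[26, 29]
  root=26; inorder splits into left=[], right=[29]
  root=29; inorder splits into left=[], right=[]
  root=23; inorder splits into left=[18], right=[]
  root=18; inorder splits into left=[], right=[]
  root=16; inorder splits into left=[], right=[]
Reconstructed level-order: [17, 16, 24, 23, 26, 18, 29]


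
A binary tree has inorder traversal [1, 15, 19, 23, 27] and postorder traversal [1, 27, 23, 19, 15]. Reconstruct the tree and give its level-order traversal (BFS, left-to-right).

Inorder:   [1, 15, 19, 23, 27]
Postorder: [1, 27, 23, 19, 15]
Algorithm: postorder visits root last, so walk postorder right-to-left;
each value is the root of the current inorder slice — split it at that
value, recurse on the right subtree first, then the left.
Recursive splits:
  root=15; inorder splits into left=[1], right=[19, 23, 27]
  root=19; inorder splits into left=[], right=[23, 27]
  root=23; inorder splits into left=[], right=[27]
  root=27; inorder splits into left=[], right=[]
  root=1; inorder splits into left=[], right=[]
Reconstructed level-order: [15, 1, 19, 23, 27]


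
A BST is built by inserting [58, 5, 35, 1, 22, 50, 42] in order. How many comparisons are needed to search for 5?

Search path for 5: 58 -> 5
Found: True
Comparisons: 2


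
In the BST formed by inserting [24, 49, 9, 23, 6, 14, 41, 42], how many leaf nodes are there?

Tree built from: [24, 49, 9, 23, 6, 14, 41, 42]
Tree (level-order array): [24, 9, 49, 6, 23, 41, None, None, None, 14, None, None, 42]
Rule: A leaf has 0 children.
Per-node child counts:
  node 24: 2 child(ren)
  node 9: 2 child(ren)
  node 6: 0 child(ren)
  node 23: 1 child(ren)
  node 14: 0 child(ren)
  node 49: 1 child(ren)
  node 41: 1 child(ren)
  node 42: 0 child(ren)
Matching nodes: [6, 14, 42]
Count of leaf nodes: 3


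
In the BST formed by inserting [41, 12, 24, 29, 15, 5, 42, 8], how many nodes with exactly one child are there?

Tree built from: [41, 12, 24, 29, 15, 5, 42, 8]
Tree (level-order array): [41, 12, 42, 5, 24, None, None, None, 8, 15, 29]
Rule: These are nodes with exactly 1 non-null child.
Per-node child counts:
  node 41: 2 child(ren)
  node 12: 2 child(ren)
  node 5: 1 child(ren)
  node 8: 0 child(ren)
  node 24: 2 child(ren)
  node 15: 0 child(ren)
  node 29: 0 child(ren)
  node 42: 0 child(ren)
Matching nodes: [5]
Count of nodes with exactly one child: 1


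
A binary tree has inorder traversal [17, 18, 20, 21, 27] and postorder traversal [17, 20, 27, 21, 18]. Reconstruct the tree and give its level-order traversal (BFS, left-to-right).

Inorder:   [17, 18, 20, 21, 27]
Postorder: [17, 20, 27, 21, 18]
Algorithm: postorder visits root last, so walk postorder right-to-left;
each value is the root of the current inorder slice — split it at that
value, recurse on the right subtree first, then the left.
Recursive splits:
  root=18; inorder splits into left=[17], right=[20, 21, 27]
  root=21; inorder splits into left=[20], right=[27]
  root=27; inorder splits into left=[], right=[]
  root=20; inorder splits into left=[], right=[]
  root=17; inorder splits into left=[], right=[]
Reconstructed level-order: [18, 17, 21, 20, 27]


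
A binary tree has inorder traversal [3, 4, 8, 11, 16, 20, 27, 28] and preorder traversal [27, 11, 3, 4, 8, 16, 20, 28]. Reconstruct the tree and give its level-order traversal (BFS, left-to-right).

Inorder:  [3, 4, 8, 11, 16, 20, 27, 28]
Preorder: [27, 11, 3, 4, 8, 16, 20, 28]
Algorithm: preorder visits root first, so consume preorder in order;
for each root, split the current inorder slice at that value into
left-subtree inorder and right-subtree inorder, then recurse.
Recursive splits:
  root=27; inorder splits into left=[3, 4, 8, 11, 16, 20], right=[28]
  root=11; inorder splits into left=[3, 4, 8], right=[16, 20]
  root=3; inorder splits into left=[], right=[4, 8]
  root=4; inorder splits into left=[], right=[8]
  root=8; inorder splits into left=[], right=[]
  root=16; inorder splits into left=[], right=[20]
  root=20; inorder splits into left=[], right=[]
  root=28; inorder splits into left=[], right=[]
Reconstructed level-order: [27, 11, 28, 3, 16, 4, 20, 8]


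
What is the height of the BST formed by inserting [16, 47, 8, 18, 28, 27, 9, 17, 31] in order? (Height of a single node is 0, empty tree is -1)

Insertion order: [16, 47, 8, 18, 28, 27, 9, 17, 31]
Tree (level-order array): [16, 8, 47, None, 9, 18, None, None, None, 17, 28, None, None, 27, 31]
Compute height bottom-up (empty subtree = -1):
  height(9) = 1 + max(-1, -1) = 0
  height(8) = 1 + max(-1, 0) = 1
  height(17) = 1 + max(-1, -1) = 0
  height(27) = 1 + max(-1, -1) = 0
  height(31) = 1 + max(-1, -1) = 0
  height(28) = 1 + max(0, 0) = 1
  height(18) = 1 + max(0, 1) = 2
  height(47) = 1 + max(2, -1) = 3
  height(16) = 1 + max(1, 3) = 4
Height = 4


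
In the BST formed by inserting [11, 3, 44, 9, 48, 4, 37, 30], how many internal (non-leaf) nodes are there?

Tree built from: [11, 3, 44, 9, 48, 4, 37, 30]
Tree (level-order array): [11, 3, 44, None, 9, 37, 48, 4, None, 30]
Rule: An internal node has at least one child.
Per-node child counts:
  node 11: 2 child(ren)
  node 3: 1 child(ren)
  node 9: 1 child(ren)
  node 4: 0 child(ren)
  node 44: 2 child(ren)
  node 37: 1 child(ren)
  node 30: 0 child(ren)
  node 48: 0 child(ren)
Matching nodes: [11, 3, 9, 44, 37]
Count of internal (non-leaf) nodes: 5


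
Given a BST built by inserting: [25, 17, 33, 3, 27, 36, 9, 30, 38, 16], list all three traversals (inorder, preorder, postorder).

Tree insertion order: [25, 17, 33, 3, 27, 36, 9, 30, 38, 16]
Tree (level-order array): [25, 17, 33, 3, None, 27, 36, None, 9, None, 30, None, 38, None, 16]
Inorder (L, root, R): [3, 9, 16, 17, 25, 27, 30, 33, 36, 38]
Preorder (root, L, R): [25, 17, 3, 9, 16, 33, 27, 30, 36, 38]
Postorder (L, R, root): [16, 9, 3, 17, 30, 27, 38, 36, 33, 25]
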